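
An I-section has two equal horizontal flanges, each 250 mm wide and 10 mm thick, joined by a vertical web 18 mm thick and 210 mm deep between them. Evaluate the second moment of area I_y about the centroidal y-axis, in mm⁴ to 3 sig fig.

Decompose the section into non-overlapping parts with the origin at the bottom-left of its bounding rectangle.
Bottom flange: 250 × 10, A = 2 500 mm², x = 125 mm, Ī = 13 020 833 mm⁴.
Web: 18 × 210, A = 3 780 mm², x = 125 mm, Ī = 102 060 mm⁴.
Top flange: 250 × 10, A = 2 500 mm², x = 125 mm, Ī = 13 020 833 mm⁴.
By symmetry the centroid is at mid-width, x̄ = 125 mm.
All pieces are centred on the centroidal y-axis, so I = ΣĪ = 26 143 727 mm⁴.

I_y ≈ 2.61 × 10⁷ mm⁴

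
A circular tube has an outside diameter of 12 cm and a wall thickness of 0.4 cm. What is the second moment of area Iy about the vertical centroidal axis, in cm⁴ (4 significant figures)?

Treat the section as a set of non-overlapping primitives; coordinates are from the bounding-box lower-left.
Outer circle: ⌀12, A = 113.097 cm², x = 6 cm, Ī = 1017.88 cm⁴.
Bore (subtracted): ⌀11.2, A = 98.5203 cm², x = 6 cm, Ī = 772.4 cm⁴.
By symmetry the centroid is at mid-width, x̄ = 6 cm.
All pieces are centred on the vertical centroidal axis, so I = ΣĪ (holes subtracted) = 245.477 cm⁴.

Iy ≈ 245.5 cm⁴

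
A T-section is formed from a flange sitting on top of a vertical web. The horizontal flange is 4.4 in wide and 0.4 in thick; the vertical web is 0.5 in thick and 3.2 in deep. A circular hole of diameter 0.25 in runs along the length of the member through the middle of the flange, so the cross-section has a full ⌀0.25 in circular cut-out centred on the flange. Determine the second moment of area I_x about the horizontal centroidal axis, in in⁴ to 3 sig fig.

Treat the section as a set of non-overlapping primitives; coordinates are from the bounding-box lower-left.
Flange: 4.4 × 0.4, A = 1.76 in², y = 3.4 in, Ī = 0.023467 in⁴.
Web: 0.5 × 3.2, A = 1.6 in², y = 1.6 in, Ī = 1.3653 in⁴.
Hole (subtracted): ⌀0.25, A = 0.049087 in², y = 3.4 in, Ī = 0.00019175 in⁴.
Centroid: ȳ = ΣA·y / ΣA = 2.5301 in.
Transfer each piece to the horizontal centroidal axis using Ī + A·d² with d = y − 2.5301:
  flange: d = 0.86985 in → contributes +1.3552 in⁴
  web: d = -0.93015 in → contributes +2.7496 in⁴
  hole: d = 0.86985 in → contributes −0.037333 in⁴
Total I = 4.0674 in⁴.

I_x ≈ 4.07 in⁴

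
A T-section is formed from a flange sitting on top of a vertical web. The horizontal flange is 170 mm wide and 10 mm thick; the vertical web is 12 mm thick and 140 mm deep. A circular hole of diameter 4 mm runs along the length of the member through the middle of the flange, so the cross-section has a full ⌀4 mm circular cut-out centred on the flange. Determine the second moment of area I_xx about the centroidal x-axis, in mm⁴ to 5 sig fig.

Treat the section as a set of non-overlapping primitives; coordinates are from the bounding-box lower-left.
Flange: 170 × 10, A = 1 700 mm², y = 145 mm, Ī = 14166.67 mm⁴.
Web: 12 × 140, A = 1 680 mm², y = 70 mm, Ī = 2 744 000 mm⁴.
Hole (subtracted): ⌀4, A = 12.56637 mm², y = 145 mm, Ī = 12.56637 mm⁴.
Centroid: ȳ = ΣA·y / ΣA = 107.5828 mm.
Transfer each piece to the centroidal x-axis using Ī + A·d² with d = y − 107.5828:
  flange: d = 37.41722 mm → contributes +2 394 249 mm⁴
  web: d = -37.58278 mm → contributes +5 116 942 mm⁴
  hole: d = 37.41722 mm → contributes −17606.09 mm⁴
Total I = 7 493 585 mm⁴.

I_xx ≈ 7.4936 × 10⁶ mm⁴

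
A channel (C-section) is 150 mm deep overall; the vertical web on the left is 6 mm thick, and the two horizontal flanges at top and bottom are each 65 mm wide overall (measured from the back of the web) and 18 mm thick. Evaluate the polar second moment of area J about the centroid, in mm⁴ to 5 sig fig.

J ≈ 1.2284 × 10⁷ mm⁴

Break the section into simple shapes (no overlaps), measuring from the bottom-left corner of the bounding box.
Web: 6 × 150, A = 900 mm², y = 75 mm, Ī = 1 687 500 mm⁴.
Top flange (beyond web): 59 × 18, A = 1 062 mm², y = 141 mm, Ī = 28 674 mm⁴.
Bottom flange (beyond web): 59 × 18, A = 1 062 mm², y = 9 mm, Ī = 28 674 mm⁴.
By symmetry the centroid is at mid-height, ȳ = 75 mm.
Transfer each piece to the centroidal x-axis using Ī + A·d² with d = y − 75:
  web: d = 0 mm → contributes +1 687 500 mm⁴
  top flange (beyond web): d = 66 mm → contributes +4 654 746 mm⁴
  bottom flange (beyond web): d = -66 mm → contributes +4 654 746 mm⁴
Total I = 10 996 992 mm⁴.
For the y-axis: x̄ = 25.82738 mm.
Repeating about the centroidal y-axis gives I_y = 1 286 538 mm⁴.
Polar second moment: J = I_x + I_y = 12 283 530 mm⁴.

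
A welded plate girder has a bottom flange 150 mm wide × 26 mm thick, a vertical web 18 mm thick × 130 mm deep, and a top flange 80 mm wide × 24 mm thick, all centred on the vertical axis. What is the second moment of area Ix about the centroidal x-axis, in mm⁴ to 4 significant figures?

Treat the section as a set of non-overlapping primitives; coordinates are from the bounding-box lower-left.
Bottom plate: 150 × 26, A = 3 900 mm², y = 13 mm, Ī = 219 700 mm⁴.
Web plate: 18 × 130, A = 2 340 mm², y = 91 mm, Ī = 3 295 500 mm⁴.
Top plate: 80 × 24, A = 1 920 mm², y = 168 mm, Ī = 92 160 mm⁴.
Centroid: ȳ = ΣA·y / ΣA = 71.8382 mm.
Transfer each piece to the centroidal x-axis using Ī + A·d² with d = y − 71.8382:
  bottom plate: d = -58.8382 mm → contributes +13 721 258 mm⁴
  web plate: d = 19.1618 mm → contributes +4 154 685 mm⁴
  top plate: d = 96.1618 mm → contributes +17 846 563 mm⁴
Total I = 35 722 506 mm⁴.

Ix ≈ 3.572 × 10⁷ mm⁴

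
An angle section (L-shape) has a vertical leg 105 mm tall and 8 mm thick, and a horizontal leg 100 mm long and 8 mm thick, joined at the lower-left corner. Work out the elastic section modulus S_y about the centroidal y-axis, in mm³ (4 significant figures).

Break the section into simple shapes (no overlaps), measuring from the bottom-left corner of the bounding box.
Vertical leg: 8 × 105, A = 840 mm², x = 4 mm, Ī = 4 480 mm⁴.
Horizontal leg (remainder): 92 × 8, A = 736 mm², x = 54 mm, Ī = 519 125 mm⁴.
Centroid: x̄ = ΣA·x / ΣA = 27.3503 mm.
Transfer each piece to the centroidal y-axis using Ī + A·d² with d = x − 27.3503:
  vertical leg: d = -23.3503 mm → contributes +462 477 mm⁴
  horizontal leg (remainder): d = 26.6497 mm → contributes +1 041 839 mm⁴
Total I = 1 504 316 mm⁴.
Extreme fibre distance c = 72.6497 mm; S = I/c = 20706.4 mm³.

S_y ≈ 2.071 × 10⁴ mm³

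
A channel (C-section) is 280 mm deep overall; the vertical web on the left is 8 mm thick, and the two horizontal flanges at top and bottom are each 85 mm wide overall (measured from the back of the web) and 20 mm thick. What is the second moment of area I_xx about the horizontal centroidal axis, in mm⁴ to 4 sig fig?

I_xx ≈ 6.679 × 10⁷ mm⁴

Decompose the section into non-overlapping parts with the origin at the bottom-left of its bounding rectangle.
Web: 8 × 280, A = 2 240 mm², y = 140 mm, Ī = 14 634 667 mm⁴.
Top flange (beyond web): 77 × 20, A = 1 540 mm², y = 270 mm, Ī = 51333.3 mm⁴.
Bottom flange (beyond web): 77 × 20, A = 1 540 mm², y = 10 mm, Ī = 51333.3 mm⁴.
By symmetry the centroid is at mid-height, ȳ = 140 mm.
Transfer each piece to the horizontal centroidal axis using Ī + A·d² with d = y − 140:
  web: d = 0 mm → contributes +14 634 667 mm⁴
  top flange (beyond web): d = 130 mm → contributes +26 077 333 mm⁴
  bottom flange (beyond web): d = -130 mm → contributes +26 077 333 mm⁴
Total I = 66 789 333 mm⁴.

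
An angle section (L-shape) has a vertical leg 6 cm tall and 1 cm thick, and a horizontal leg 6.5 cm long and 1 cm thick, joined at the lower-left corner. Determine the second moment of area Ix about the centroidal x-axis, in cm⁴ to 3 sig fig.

Ix ≈ 36.4 cm⁴

Split into non-overlapping primitives; take the origin at the lower-left of the bounding box.
Vertical leg: 1 × 6, A = 6 cm², y = 3 cm, Ī = 18 cm⁴.
Horizontal leg (remainder): 5.5 × 1, A = 5.5 cm², y = 0.5 cm, Ī = 0.45833 cm⁴.
Centroid: ȳ = ΣA·y / ΣA = 1.8043 cm.
Transfer each piece to the centroidal x-axis using Ī + A·d² with d = y − 1.8043:
  vertical leg: d = 1.1957 cm → contributes +26.578 cm⁴
  horizontal leg (remainder): d = -1.3043 cm → contributes +9.8156 cm⁴
Total I = 36.393 cm⁴.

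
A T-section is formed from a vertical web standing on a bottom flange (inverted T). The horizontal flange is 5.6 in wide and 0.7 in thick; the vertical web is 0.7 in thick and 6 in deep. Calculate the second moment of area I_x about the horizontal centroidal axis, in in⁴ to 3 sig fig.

Treat the section as a set of non-overlapping primitives; coordinates are from the bounding-box lower-left.
Flange: 5.6 × 0.7, A = 3.92 in², y = 0.35 in, Ī = 0.16007 in⁴.
Web: 0.7 × 6, A = 4.2 in², y = 3.7 in, Ī = 12.6 in⁴.
Centroid: ȳ = ΣA·y / ΣA = 2.0828 in.
Transfer each piece to the horizontal centroidal axis using Ī + A·d² with d = y − 2.0828:
  flange: d = -1.7328 in → contributes +11.93 in⁴
  web: d = 1.6172 in → contributes +23.585 in⁴
Total I = 35.515 in⁴.

I_x ≈ 35.5 in⁴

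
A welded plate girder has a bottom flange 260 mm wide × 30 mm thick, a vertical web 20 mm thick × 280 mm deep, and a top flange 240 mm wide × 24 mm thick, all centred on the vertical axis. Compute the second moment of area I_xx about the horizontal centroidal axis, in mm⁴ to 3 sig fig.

I_xx ≈ 3.52 × 10⁸ mm⁴

Decompose the section into non-overlapping parts with the origin at the bottom-left of its bounding rectangle.
Bottom plate: 260 × 30, A = 7 800 mm², y = 15 mm, Ī = 585 000 mm⁴.
Web plate: 20 × 280, A = 5 600 mm², y = 170 mm, Ī = 36 586 667 mm⁴.
Top plate: 240 × 24, A = 5 760 mm², y = 322 mm, Ī = 276 480 mm⁴.
Centroid: ȳ = ΣA·y / ΣA = 152.59 mm.
Transfer each piece to the horizontal centroidal axis using Ī + A·d² with d = y − 152.59:
  bottom plate: d = -137.59 mm → contributes +148 257 573 mm⁴
  web plate: d = 17.405 mm → contributes +38 283 099 mm⁴
  top plate: d = 169.41 mm → contributes +165 577 292 mm⁴
Total I = 352 117 964 mm⁴.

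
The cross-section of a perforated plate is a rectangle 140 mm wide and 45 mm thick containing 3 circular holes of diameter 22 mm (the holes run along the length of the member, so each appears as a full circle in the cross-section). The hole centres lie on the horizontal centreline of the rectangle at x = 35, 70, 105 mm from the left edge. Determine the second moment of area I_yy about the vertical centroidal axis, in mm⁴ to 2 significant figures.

I_yy ≈ 9.3 × 10⁶ mm⁴

Decompose the section into non-overlapping parts with the origin at the bottom-left of its bounding rectangle.
Plate: 140 × 45, A = 6 300 mm², x = 70 mm, Ī = 10 290 000 mm⁴.
Hole 1 (subtracted): ⌀22, A = 380.1 mm², x = 35 mm, Ī = 11 499 mm⁴.
Hole 2 (subtracted): ⌀22, A = 380.1 mm², x = 70 mm, Ī = 11 499 mm⁴.
Hole 3 (subtracted): ⌀22, A = 380.1 mm², x = 105 mm, Ī = 11 499 mm⁴.
By symmetry the centroid is at mid-width, x̄ = 70 mm.
Transfer each piece to the vertical centroidal axis using Ī + A·d² with d = x − 70:
  plate: d = 0 mm → contributes +10 290 000 mm⁴
  hole 1: d = -35 mm → contributes −477 162 mm⁴
  hole 2: d = 0 mm → contributes −11 499 mm⁴
  hole 3: d = 35 mm → contributes −477 162 mm⁴
Total I = 9 324 178 mm⁴.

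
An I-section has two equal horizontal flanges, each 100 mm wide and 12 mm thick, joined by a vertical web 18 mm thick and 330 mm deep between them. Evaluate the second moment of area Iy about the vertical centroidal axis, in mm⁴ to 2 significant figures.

Treat the section as a set of non-overlapping primitives; coordinates are from the bounding-box lower-left.
Bottom flange: 100 × 12, A = 1 200 mm², x = 50 mm, Ī = 1 000 000 mm⁴.
Web: 18 × 330, A = 5 940 mm², x = 50 mm, Ī = 160 380 mm⁴.
Top flange: 100 × 12, A = 1 200 mm², x = 50 mm, Ī = 1 000 000 mm⁴.
By symmetry the centroid is at mid-width, x̄ = 50 mm.
All pieces are centred on the vertical centroidal axis, so I = ΣĪ = 2 160 380 mm⁴.

Iy ≈ 2.2 × 10⁶ mm⁴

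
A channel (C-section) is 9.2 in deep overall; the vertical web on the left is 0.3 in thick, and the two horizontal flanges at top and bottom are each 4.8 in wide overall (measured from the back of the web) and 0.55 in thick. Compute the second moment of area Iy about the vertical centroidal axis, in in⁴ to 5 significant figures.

Iy ≈ 18.580 in⁴

Break the section into simple shapes (no overlaps), measuring from the bottom-left corner of the bounding box.
Web: 0.3 × 9.2, A = 2.76 in², x = 0.15 in, Ī = 0.0207 in⁴.
Top flange (beyond web): 4.5 × 0.55, A = 2.475 in², x = 2.55 in, Ī = 4.176563 in⁴.
Bottom flange (beyond web): 4.5 × 0.55, A = 2.475 in², x = 2.55 in, Ī = 4.176563 in⁴.
Centroid: x̄ = ΣA·x / ΣA = 1.690856 in.
Transfer each piece to the vertical centroidal axis using Ī + A·d² with d = x − 1.690856:
  web: d = -1.540856 in → contributes +6.573595 in⁴
  top flange (beyond web): d = 0.859144 in → contributes +6.00343 in⁴
  bottom flange (beyond web): d = 0.859144 in → contributes +6.00343 in⁴
Total I = 18.58046 in⁴.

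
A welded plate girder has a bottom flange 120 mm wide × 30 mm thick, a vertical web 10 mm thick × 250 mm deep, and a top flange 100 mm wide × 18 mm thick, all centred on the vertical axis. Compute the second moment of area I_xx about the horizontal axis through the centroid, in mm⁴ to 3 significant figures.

I_xx ≈ 1.07 × 10⁸ mm⁴

Split into non-overlapping primitives; take the origin at the lower-left of the bounding box.
Bottom plate: 120 × 30, A = 3 600 mm², y = 15 mm, Ī = 270 000 mm⁴.
Web plate: 10 × 250, A = 2 500 mm², y = 155 mm, Ī = 13 020 833 mm⁴.
Top plate: 100 × 18, A = 1 800 mm², y = 289 mm, Ī = 48 600 mm⁴.
Centroid: ȳ = ΣA·y / ΣA = 121.73 mm.
Transfer each piece to the horizontal axis through the centroid using Ī + A·d² with d = y − 121.73:
  bottom plate: d = -106.73 mm → contributes +41 281 865 mm⁴
  web plate: d = 33.266 mm → contributes +15 787 371 mm⁴
  top plate: d = 167.27 mm → contributes +50 408 740 mm⁴
Total I = 107 477 975 mm⁴.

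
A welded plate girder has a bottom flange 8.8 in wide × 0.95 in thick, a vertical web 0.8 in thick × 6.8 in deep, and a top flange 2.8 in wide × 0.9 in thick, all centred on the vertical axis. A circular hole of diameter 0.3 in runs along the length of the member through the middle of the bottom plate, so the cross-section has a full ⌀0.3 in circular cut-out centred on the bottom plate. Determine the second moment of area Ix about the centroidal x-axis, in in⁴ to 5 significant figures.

Treat the section as a set of non-overlapping primitives; coordinates are from the bounding-box lower-left.
Bottom plate: 8.8 × 0.95, A = 8.36 in², y = 0.475 in, Ī = 0.6287417 in⁴.
Web plate: 0.8 × 6.8, A = 5.44 in², y = 4.35 in, Ī = 20.96213 in⁴.
Top plate: 2.8 × 0.9, A = 2.52 in², y = 8.2 in, Ī = 0.1701 in⁴.
Hole (subtracted): ⌀0.3, A = 0.07068583 in², y = 0.475 in, Ī = 0.0003976078 in⁴.
Centroid: ȳ = ΣA·y / ΣA = 2.970305 in.
Transfer each piece to the centroidal x-axis using Ī + A·d² with d = y − 2.970305:
  bottom plate: d = -2.495305 in → contributes +52.68269 in⁴
  web plate: d = 1.379695 in → contributes +31.31749 in⁴
  top plate: d = 5.229695 in → contributes +69.09136 in⁴
  hole: d = -2.495305 in → contributes −0.4405264 in⁴
Total I = 152.651 in⁴.

Ix ≈ 152.65 in⁴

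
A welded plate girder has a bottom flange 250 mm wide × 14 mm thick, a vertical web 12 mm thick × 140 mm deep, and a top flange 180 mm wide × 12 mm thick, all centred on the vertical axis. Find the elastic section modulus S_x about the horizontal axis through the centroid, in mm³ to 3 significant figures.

Treat the section as a set of non-overlapping primitives; coordinates are from the bounding-box lower-left.
Bottom plate: 250 × 14, A = 3 500 mm², y = 7 mm, Ī = 57 167 mm⁴.
Web plate: 12 × 140, A = 1 680 mm², y = 84 mm, Ī = 2 744 000 mm⁴.
Top plate: 180 × 12, A = 2 160 mm², y = 160 mm, Ī = 25 920 mm⁴.
Centroid: ȳ = ΣA·y / ΣA = 69.649 mm.
Transfer each piece to the horizontal axis through the centroid using Ī + A·d² with d = y − 69.649:
  bottom plate: d = -62.649 mm → contributes +13 794 088 mm⁴
  web plate: d = 14.351 mm → contributes +3 090 022 mm⁴
  top plate: d = 90.351 mm → contributes +17 658 850 mm⁴
Total I = 34 542 960 mm⁴.
Extreme fibre distance c = 96.351 mm; S = I/c = 358 510 mm³.

S_x ≈ 3.59 × 10⁵ mm³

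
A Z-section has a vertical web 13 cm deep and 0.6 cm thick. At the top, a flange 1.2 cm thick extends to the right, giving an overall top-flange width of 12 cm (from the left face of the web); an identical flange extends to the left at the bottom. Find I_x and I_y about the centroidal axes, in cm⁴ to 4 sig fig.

I_x ≈ 1066 cm⁴, I_y ≈ 1282 cm⁴

Break the section into simple shapes (no overlaps), measuring from the bottom-left corner of the bounding box.
Web: 0.6 × 13, A = 7.8 cm², y = 6.5 cm, Ī = 109.85 cm⁴.
Top flange (beyond web): 11.4 × 1.2, A = 13.68 cm², y = 12.4 cm, Ī = 1.6416 cm⁴.
Bottom flange (beyond web): 11.4 × 1.2, A = 13.68 cm², y = 0.6 cm, Ī = 1.6416 cm⁴.
Centroid: ȳ = ΣA·y / ΣA = 6.5 cm.
Transfer each piece to the centroidal x-axis using Ī + A·d² with d = y − 6.5:
  web: d = 0 cm → contributes +109.85 cm⁴
  top flange (beyond web): d = 5.9 cm → contributes +477.842 cm⁴
  bottom flange (beyond web): d = -5.9 cm → contributes +477.842 cm⁴
Total I = 1065.53 cm⁴.
For the y-axis: x̄ = 11.7 cm.
Repeating about the centroidal y-axis gives I_y = 1281.5 cm⁴.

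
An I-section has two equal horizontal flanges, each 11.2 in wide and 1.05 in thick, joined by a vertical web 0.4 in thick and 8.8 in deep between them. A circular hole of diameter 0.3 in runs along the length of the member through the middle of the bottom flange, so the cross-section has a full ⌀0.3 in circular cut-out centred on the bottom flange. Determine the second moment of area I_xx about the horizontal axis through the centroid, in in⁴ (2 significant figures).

Decompose the section into non-overlapping parts with the origin at the bottom-left of its bounding rectangle.
Bottom flange: 11.2 × 1.05, A = 11.76 in², y = 0.525 in, Ī = 1.08 in⁴.
Web: 0.4 × 8.8, A = 3.52 in², y = 5.45 in, Ī = 22.72 in⁴.
Top flange: 11.2 × 1.05, A = 11.76 in², y = 10.38 in, Ī = 1.08 in⁴.
Hole (subtracted): ⌀0.3, A = 0.07069 in², y = 0.525 in, Ī = 0.0003976 in⁴.
Centroid: ȳ = ΣA·y / ΣA = 5.463 in.
Transfer each piece to the horizontal axis through the centroid using Ī + A·d² with d = y − 5.463:
  bottom flange: d = -4.938 in → contributes +287.8 in⁴
  web: d = -0.01291 in → contributes +22.72 in⁴
  top flange: d = 4.912 in → contributes +284.8 in⁴
  hole: d = -4.938 in → contributes −1.724 in⁴
Total I = 593.6 in⁴.

I_xx ≈ 590 in⁴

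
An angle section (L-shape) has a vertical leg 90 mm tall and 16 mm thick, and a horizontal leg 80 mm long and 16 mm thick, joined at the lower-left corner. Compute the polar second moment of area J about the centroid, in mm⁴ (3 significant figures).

Break the section into simple shapes (no overlaps), measuring from the bottom-left corner of the bounding box.
Vertical leg: 16 × 90, A = 1 440 mm², y = 45 mm, Ī = 972 000 mm⁴.
Horizontal leg (remainder): 64 × 16, A = 1 024 mm², y = 8 mm, Ī = 21 845 mm⁴.
Centroid: ȳ = ΣA·y / ΣA = 29.623 mm.
Transfer each piece to the centroidal x-axis using Ī + A·d² with d = y − 29.623:
  vertical leg: d = 15.377 mm → contributes +1 312 474 mm⁴
  horizontal leg (remainder): d = -21.623 mm → contributes +500 637 mm⁴
Total I = 1 813 112 mm⁴.
For the y-axis: x̄ = 24.623 mm.
Repeating about the centroidal y-axis gives I_y = 1 337 752 mm⁴.
Polar second moment: J = I_x + I_y = 3 150 864 mm⁴.

J ≈ 3.15 × 10⁶ mm⁴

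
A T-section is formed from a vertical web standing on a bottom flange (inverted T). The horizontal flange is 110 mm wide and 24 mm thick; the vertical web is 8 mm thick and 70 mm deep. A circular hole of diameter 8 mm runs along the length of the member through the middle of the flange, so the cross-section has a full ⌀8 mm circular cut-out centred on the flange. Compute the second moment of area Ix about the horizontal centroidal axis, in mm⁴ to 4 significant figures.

Ix ≈ 1.372 × 10⁶ mm⁴

Break the section into simple shapes (no overlaps), measuring from the bottom-left corner of the bounding box.
Flange: 110 × 24, A = 2 640 mm², y = 12 mm, Ī = 126 720 mm⁴.
Web: 8 × 70, A = 560 mm², y = 59 mm, Ī = 228 667 mm⁴.
Hole (subtracted): ⌀8, A = 50.2655 mm², y = 12 mm, Ī = 201.062 mm⁴.
Centroid: ȳ = ΣA·y / ΣA = 20.3563 mm.
Transfer each piece to the horizontal centroidal axis using Ī + A·d² with d = y − 20.3563:
  flange: d = -8.35626 mm → contributes +311 063 mm⁴
  web: d = 38.6437 mm → contributes +1 064 936 mm⁴
  hole: d = -8.35626 mm → contributes −3710.95 mm⁴
Total I = 1 372 289 mm⁴.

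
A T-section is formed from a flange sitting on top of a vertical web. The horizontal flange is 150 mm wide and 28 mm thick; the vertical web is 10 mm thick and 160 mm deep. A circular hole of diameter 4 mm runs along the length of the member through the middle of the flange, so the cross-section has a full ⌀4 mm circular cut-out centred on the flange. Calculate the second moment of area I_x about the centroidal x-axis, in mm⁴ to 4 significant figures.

Split into non-overlapping primitives; take the origin at the lower-left of the bounding box.
Flange: 150 × 28, A = 4 200 mm², y = 174 mm, Ī = 274 400 mm⁴.
Web: 10 × 160, A = 1 600 mm², y = 80 mm, Ī = 3 413 333 mm⁴.
Hole (subtracted): ⌀4, A = 12.5664 mm², y = 174 mm, Ī = 12.5664 mm⁴.
Centroid: ȳ = ΣA·y / ΣA = 148.013 mm.
Transfer each piece to the centroidal x-axis using Ī + A·d² with d = y − 148.013:
  flange: d = 25.9873 mm → contributes +3 110 836 mm⁴
  web: d = -68.0127 mm → contributes +10 814 489 mm⁴
  hole: d = 25.9873 mm → contributes −8499.16 mm⁴
Total I = 13 916 825 mm⁴.

I_x ≈ 1.392 × 10⁷ mm⁴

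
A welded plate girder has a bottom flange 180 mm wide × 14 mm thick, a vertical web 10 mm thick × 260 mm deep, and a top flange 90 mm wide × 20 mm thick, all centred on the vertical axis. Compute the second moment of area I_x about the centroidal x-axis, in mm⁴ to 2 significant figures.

Treat the section as a set of non-overlapping primitives; coordinates are from the bounding-box lower-left.
Bottom plate: 180 × 14, A = 2 520 mm², y = 7 mm, Ī = 41 160 mm⁴.
Web plate: 10 × 260, A = 2 600 mm², y = 144 mm, Ī = 14 646 667 mm⁴.
Top plate: 90 × 20, A = 1 800 mm², y = 284 mm, Ī = 60 000 mm⁴.
Centroid: ȳ = ΣA·y / ΣA = 130.5 mm.
Transfer each piece to the centroidal x-axis using Ī + A·d² with d = y − 130.5:
  bottom plate: d = -123.5 mm → contributes +38 493 022 mm⁴
  web plate: d = 13.47 mm → contributes +15 118 692 mm⁴
  top plate: d = 153.5 mm → contributes +42 457 677 mm⁴
Total I = 96 069 392 mm⁴.

I_x ≈ 9.6 × 10⁷ mm⁴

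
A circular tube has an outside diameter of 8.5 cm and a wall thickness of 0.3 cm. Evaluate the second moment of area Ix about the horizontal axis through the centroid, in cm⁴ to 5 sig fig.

Break the section into simple shapes (no overlaps), measuring from the bottom-left corner of the bounding box.
Outer circle: ⌀8.5, A = 56.74502 cm², y = 4.25 cm, Ī = 256.2392 cm⁴.
Bore (subtracted): ⌀7.9, A = 49.0167 cm², y = 4.25 cm, Ī = 191.1958 cm⁴.
By symmetry the centroid is at mid-height, ȳ = 4.25 cm.
All pieces are centred on the horizontal axis through the centroid, so I = ΣĪ (holes subtracted) = 65.04346 cm⁴.

Ix ≈ 65.043 cm⁴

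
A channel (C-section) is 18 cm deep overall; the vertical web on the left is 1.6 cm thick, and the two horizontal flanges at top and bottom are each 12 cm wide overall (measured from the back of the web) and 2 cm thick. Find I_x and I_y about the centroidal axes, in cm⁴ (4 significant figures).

I_x ≈ 3454 cm⁴, I_y ≈ 993.8 cm⁴

Decompose the section into non-overlapping parts with the origin at the bottom-left of its bounding rectangle.
Web: 1.6 × 18, A = 28.8 cm², y = 9 cm, Ī = 777.6 cm⁴.
Top flange (beyond web): 10.4 × 2, A = 20.8 cm², y = 17 cm, Ī = 6.93333 cm⁴.
Bottom flange (beyond web): 10.4 × 2, A = 20.8 cm², y = 1 cm, Ī = 6.93333 cm⁴.
By symmetry the centroid is at mid-height, ȳ = 9 cm.
Transfer each piece to the centroidal x-axis using Ī + A·d² with d = y − 9:
  web: d = 0 cm → contributes +777.6 cm⁴
  top flange (beyond web): d = 8 cm → contributes +1338.13 cm⁴
  bottom flange (beyond web): d = -8 cm → contributes +1338.13 cm⁴
Total I = 3453.87 cm⁴.
For the y-axis: x̄ = 4.34545 cm.
Repeating about the centroidal y-axis gives I_y = 993.753 cm⁴.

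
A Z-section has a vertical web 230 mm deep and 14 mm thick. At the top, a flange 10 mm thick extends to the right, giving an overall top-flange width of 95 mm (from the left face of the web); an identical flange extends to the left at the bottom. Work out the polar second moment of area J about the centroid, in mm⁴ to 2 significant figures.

J ≈ 3.8 × 10⁷ mm⁴

Decompose the section into non-overlapping parts with the origin at the bottom-left of its bounding rectangle.
Web: 14 × 230, A = 3 220 mm², y = 115 mm, Ī = 14 194 833 mm⁴.
Top flange (beyond web): 81 × 10, A = 810 mm², y = 225 mm, Ī = 6 750 mm⁴.
Bottom flange (beyond web): 81 × 10, A = 810 mm², y = 5 mm, Ī = 6 750 mm⁴.
Centroid: ȳ = ΣA·y / ΣA = 115 mm.
Transfer each piece to the centroidal x-axis using Ī + A·d² with d = y − 115:
  web: d = 0 mm → contributes +14 194 833 mm⁴
  top flange (beyond web): d = 110 mm → contributes +9 807 750 mm⁴
  bottom flange (beyond web): d = -110 mm → contributes +9 807 750 mm⁴
Total I = 33 810 333 mm⁴.
For the y-axis: x̄ = 88 mm.
Repeating about the centroidal y-axis gives I_y = 4 593 453 mm⁴.
Polar second moment: J = I_x + I_y = 38 403 787 mm⁴.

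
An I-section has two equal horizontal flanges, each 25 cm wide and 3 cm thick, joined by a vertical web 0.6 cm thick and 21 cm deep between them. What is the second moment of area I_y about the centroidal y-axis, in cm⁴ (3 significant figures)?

Decompose the section into non-overlapping parts with the origin at the bottom-left of its bounding rectangle.
Bottom flange: 25 × 3, A = 75 cm², x = 12.5 cm, Ī = 3906.3 cm⁴.
Web: 0.6 × 21, A = 12.6 cm², x = 12.5 cm, Ī = 0.378 cm⁴.
Top flange: 25 × 3, A = 75 cm², x = 12.5 cm, Ī = 3906.3 cm⁴.
By symmetry the centroid is at mid-width, x̄ = 12.5 cm.
All pieces are centred on the centroidal y-axis, so I = ΣĪ = 7812.9 cm⁴.

I_y ≈ 7810 cm⁴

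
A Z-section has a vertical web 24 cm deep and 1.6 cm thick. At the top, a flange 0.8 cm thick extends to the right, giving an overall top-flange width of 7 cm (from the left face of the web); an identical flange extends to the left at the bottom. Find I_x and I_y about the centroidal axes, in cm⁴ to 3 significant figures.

I_x ≈ 3010 cm⁴, I_y ≈ 135 cm⁴

Treat the section as a set of non-overlapping primitives; coordinates are from the bounding-box lower-left.
Web: 1.6 × 24, A = 38.4 cm², y = 12 cm, Ī = 1843.2 cm⁴.
Top flange (beyond web): 5.4 × 0.8, A = 4.32 cm², y = 23.6 cm, Ī = 0.2304 cm⁴.
Bottom flange (beyond web): 5.4 × 0.8, A = 4.32 cm², y = 0.4 cm, Ī = 0.2304 cm⁴.
Centroid: ȳ = ΣA·y / ΣA = 12 cm.
Transfer each piece to the centroidal x-axis using Ī + A·d² with d = y − 12:
  web: d = 0 cm → contributes +1843.2 cm⁴
  top flange (beyond web): d = 11.6 cm → contributes +581.53 cm⁴
  bottom flange (beyond web): d = -11.6 cm → contributes +581.53 cm⁴
Total I = 3006.3 cm⁴.
For the y-axis: x̄ = 6.2 cm.
Repeating about the centroidal y-axis gives I_y = 135.03 cm⁴.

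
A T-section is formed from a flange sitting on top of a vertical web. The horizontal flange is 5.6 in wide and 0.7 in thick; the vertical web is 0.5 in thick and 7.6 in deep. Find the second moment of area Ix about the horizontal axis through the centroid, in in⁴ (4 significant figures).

Ix ≈ 51.68 in⁴

Break the section into simple shapes (no overlaps), measuring from the bottom-left corner of the bounding box.
Flange: 5.6 × 0.7, A = 3.92 in², y = 7.95 in, Ī = 0.160067 in⁴.
Web: 0.5 × 7.6, A = 3.8 in², y = 3.8 in, Ī = 18.2907 in⁴.
Centroid: ȳ = ΣA·y / ΣA = 5.90725 in.
Transfer each piece to the horizontal axis through the centroid using Ī + A·d² with d = y − 5.90725:
  flange: d = 2.04275 in → contributes +16.5175 in⁴
  web: d = -2.10725 in → contributes +35.1646 in⁴
Total I = 51.6821 in⁴.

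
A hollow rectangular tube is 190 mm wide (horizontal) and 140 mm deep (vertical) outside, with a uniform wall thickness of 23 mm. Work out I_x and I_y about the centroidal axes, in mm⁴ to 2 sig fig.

I_x ≈ 3.3 × 10⁷ mm⁴, I_y ≈ 5.7 × 10⁷ mm⁴

Decompose the section into non-overlapping parts with the origin at the bottom-left of its bounding rectangle.
Outer rectangle: 190 × 140, A = 26 600 mm², y = 70 mm, Ī = 43 446 667 mm⁴.
Inner void (subtracted): 144 × 94, A = 13 536 mm², y = 70 mm, Ī = 9 967 008 mm⁴.
By symmetry the centroid is at mid-height, ȳ = 70 mm.
All pieces are centred on the centroidal x-axis, so I = ΣĪ (holes subtracted) = 33 479 659 mm⁴.
Repeating about the centroidal y-axis gives I_y = 56 631 459 mm⁴.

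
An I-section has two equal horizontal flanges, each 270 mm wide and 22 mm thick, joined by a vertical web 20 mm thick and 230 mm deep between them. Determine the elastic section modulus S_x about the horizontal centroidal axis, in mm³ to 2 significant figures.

Decompose the section into non-overlapping parts with the origin at the bottom-left of its bounding rectangle.
Bottom flange: 270 × 22, A = 5 940 mm², y = 11 mm, Ī = 239 580 mm⁴.
Web: 20 × 230, A = 4 600 mm², y = 137 mm, Ī = 20 278 333 mm⁴.
Top flange: 270 × 22, A = 5 940 mm², y = 263 mm, Ī = 239 580 mm⁴.
By symmetry the centroid is at mid-height, ȳ = 137 mm.
Transfer each piece to the horizontal centroidal axis using Ī + A·d² with d = y − 137:
  bottom flange: d = -126 mm → contributes +94 543 020 mm⁴
  web: d = 0 mm → contributes +20 278 333 mm⁴
  top flange: d = 126 mm → contributes +94 543 020 mm⁴
Total I = 209 364 373 mm⁴.
Extreme fibre distance c = 137 mm; S = I/c = 1 528 207 mm³.

S_x ≈ 1.5 × 10⁶ mm³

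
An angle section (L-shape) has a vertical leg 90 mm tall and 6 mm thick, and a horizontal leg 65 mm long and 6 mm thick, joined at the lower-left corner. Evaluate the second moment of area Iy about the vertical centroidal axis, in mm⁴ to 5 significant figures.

Iy ≈ 3.3016 × 10⁵ mm⁴

Decompose the section into non-overlapping parts with the origin at the bottom-left of its bounding rectangle.
Vertical leg: 6 × 90, A = 540 mm², x = 3 mm, Ī = 1 620 mm⁴.
Horizontal leg (remainder): 59 × 6, A = 354 mm², x = 35.5 mm, Ī = 102689.5 mm⁴.
Centroid: x̄ = ΣA·x / ΣA = 15.86913 mm.
Transfer each piece to the vertical centroidal axis using Ī + A·d² with d = x − 15.86913:
  vertical leg: d = -12.86913 mm → contributes +91051.8 mm⁴
  horizontal leg (remainder): d = 19.63087 mm → contributes +239110.9 mm⁴
Total I = 330162.7 mm⁴.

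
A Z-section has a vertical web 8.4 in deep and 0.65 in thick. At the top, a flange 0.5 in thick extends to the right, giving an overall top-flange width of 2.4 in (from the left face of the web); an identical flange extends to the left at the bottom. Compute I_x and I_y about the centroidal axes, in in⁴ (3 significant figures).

I_x ≈ 59.4 in⁴, I_y ≈ 3.16 in⁴

Decompose the section into non-overlapping parts with the origin at the bottom-left of its bounding rectangle.
Web: 0.65 × 8.4, A = 5.46 in², y = 4.2 in, Ī = 32.105 in⁴.
Top flange (beyond web): 1.75 × 0.5, A = 0.875 in², y = 8.15 in, Ī = 0.018229 in⁴.
Bottom flange (beyond web): 1.75 × 0.5, A = 0.875 in², y = 0.25 in, Ī = 0.018229 in⁴.
Centroid: ȳ = ΣA·y / ΣA = 4.2 in.
Transfer each piece to the centroidal x-axis using Ī + A·d² with d = y − 4.2:
  web: d = 0 in → contributes +32.105 in⁴
  top flange (beyond web): d = 3.95 in → contributes +13.67 in⁴
  bottom flange (beyond web): d = -3.95 in → contributes +13.67 in⁴
Total I = 59.446 in⁴.
For the y-axis: x̄ = 2.075 in.
Repeating about the centroidal y-axis gives I_y = 3.1589 in⁴.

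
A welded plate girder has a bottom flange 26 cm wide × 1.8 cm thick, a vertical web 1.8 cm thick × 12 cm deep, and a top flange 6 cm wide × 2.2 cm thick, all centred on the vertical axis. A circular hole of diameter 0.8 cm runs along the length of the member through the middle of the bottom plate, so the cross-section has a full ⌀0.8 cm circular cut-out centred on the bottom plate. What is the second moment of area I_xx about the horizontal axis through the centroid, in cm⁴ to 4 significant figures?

Treat the section as a set of non-overlapping primitives; coordinates are from the bounding-box lower-left.
Bottom plate: 26 × 1.8, A = 46.8 cm², y = 0.9 cm, Ī = 12.636 cm⁴.
Web plate: 1.8 × 12, A = 21.6 cm², y = 7.8 cm, Ī = 259.2 cm⁴.
Top plate: 6 × 2.2, A = 13.2 cm², y = 14.9 cm, Ī = 5.324 cm⁴.
Hole (subtracted): ⌀0.8, A = 0.502655 cm², y = 0.9 cm, Ī = 0.0201062 cm⁴.
Centroid: ȳ = ΣA·y / ΣA = 5.01653 cm.
Transfer each piece to the horizontal axis through the centroid using Ī + A·d² with d = y − 5.01653:
  bottom plate: d = -4.11653 cm → contributes +805.702 cm⁴
  web plate: d = 2.78347 cm → contributes +426.55 cm⁴
  top plate: d = 9.88347 cm → contributes +1294.74 cm⁴
  hole: d = -4.11653 cm → contributes −8.53802 cm⁴
Total I = 2518.45 cm⁴.

I_xx ≈ 2518 cm⁴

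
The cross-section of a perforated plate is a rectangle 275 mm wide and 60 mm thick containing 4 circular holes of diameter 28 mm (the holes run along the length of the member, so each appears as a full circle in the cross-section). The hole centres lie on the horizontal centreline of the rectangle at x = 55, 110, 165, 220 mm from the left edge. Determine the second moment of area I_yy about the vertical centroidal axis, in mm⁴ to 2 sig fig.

Decompose the section into non-overlapping parts with the origin at the bottom-left of its bounding rectangle.
Plate: 275 × 60, A = 16 500 mm², x = 137.5 mm, Ī = 103 984 375 mm⁴.
Hole 1 (subtracted): ⌀28, A = 615.8 mm², x = 55 mm, Ī = 30 172 mm⁴.
Hole 2 (subtracted): ⌀28, A = 615.8 mm², x = 110 mm, Ī = 30 172 mm⁴.
Hole 3 (subtracted): ⌀28, A = 615.8 mm², x = 165 mm, Ī = 30 172 mm⁴.
Hole 4 (subtracted): ⌀28, A = 615.8 mm², x = 220 mm, Ī = 30 172 mm⁴.
By symmetry the centroid is at mid-width, x̄ = 137.5 mm.
Transfer each piece to the vertical centroidal axis using Ī + A·d² with d = x − 137.5:
  plate: d = 0 mm → contributes +103 984 375 mm⁴
  hole 1: d = -82.5 mm → contributes −4 221 135 mm⁴
  hole 2: d = -27.5 mm → contributes −495 834 mm⁴
  hole 3: d = 27.5 mm → contributes −495 834 mm⁴
  hole 4: d = 82.5 mm → contributes −4 221 135 mm⁴
Total I = 94 550 436 mm⁴.

I_yy ≈ 9.5 × 10⁷ mm⁴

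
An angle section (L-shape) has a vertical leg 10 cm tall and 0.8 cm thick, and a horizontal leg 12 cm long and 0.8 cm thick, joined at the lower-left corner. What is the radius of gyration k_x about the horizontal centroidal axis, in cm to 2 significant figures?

Split into non-overlapping primitives; take the origin at the lower-left of the bounding box.
Vertical leg: 0.8 × 10, A = 8 cm², y = 5 cm, Ī = 66.67 cm⁴.
Horizontal leg (remainder): 11.2 × 0.8, A = 8.96 cm², y = 0.4 cm, Ī = 0.4779 cm⁴.
Centroid: ȳ = ΣA·y / ΣA = 2.57 cm.
Transfer each piece to the horizontal centroidal axis using Ī + A·d² with d = y − 2.57:
  vertical leg: d = 2.43 cm → contributes +113.9 cm⁴
  horizontal leg (remainder): d = -2.17 cm → contributes +42.66 cm⁴
Total I = 156.6 cm⁴.
Radius of gyration: k = √(I/A) = √(156.6 / 16.96) = 3.038 cm.

k_x ≈ 3.0 cm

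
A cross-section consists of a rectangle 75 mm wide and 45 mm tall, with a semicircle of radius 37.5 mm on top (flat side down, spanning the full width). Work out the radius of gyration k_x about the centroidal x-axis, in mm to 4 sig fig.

k_x ≈ 22.22 mm

Decompose the section into non-overlapping parts with the origin at the bottom-left of its bounding rectangle.
Rectangular body: 75 × 45, A = 3 375 mm², y = 22.5 mm, Ī = 569 531 mm⁴.
Semicircular cap: semicircle r = 37.5, A = 2208.93 mm², y = 60.9155 mm, Ī = 217 049 mm⁴.
Centroid: ȳ = ΣA·y / ΣA = 37.6967 mm.
Transfer each piece to the centroidal x-axis using Ī + A·d² with d = y − 37.6967:
  rectangular body: d = -15.1967 mm → contributes +1 348 951 mm⁴
  semicircular cap: d = 23.2188 mm → contributes +1 407 914 mm⁴
Total I = 2 756 864 mm⁴.
Radius of gyration: k = √(I/A) = √(2 756 864 / 5583.93) = 22.2197 mm.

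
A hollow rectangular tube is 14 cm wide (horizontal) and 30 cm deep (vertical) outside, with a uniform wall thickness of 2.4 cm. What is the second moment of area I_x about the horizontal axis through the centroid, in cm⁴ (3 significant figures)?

Break the section into simple shapes (no overlaps), measuring from the bottom-left corner of the bounding box.
Outer rectangle: 14 × 30, A = 420 cm², y = 15 cm, Ī = 31 500 cm⁴.
Inner void (subtracted): 9.2 × 25.2, A = 231.84 cm², y = 15 cm, Ī = 12 269 cm⁴.
By symmetry the centroid is at mid-height, ȳ = 15 cm.
All pieces are centred on the horizontal axis through the centroid, so I = ΣĪ (holes subtracted) = 19 231 cm⁴.

I_x ≈ 1.92 × 10⁴ cm⁴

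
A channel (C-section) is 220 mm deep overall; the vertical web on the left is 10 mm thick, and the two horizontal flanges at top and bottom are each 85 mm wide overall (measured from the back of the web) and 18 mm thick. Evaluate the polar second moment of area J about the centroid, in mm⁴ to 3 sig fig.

Split into non-overlapping primitives; take the origin at the lower-left of the bounding box.
Web: 10 × 220, A = 2 200 mm², y = 110 mm, Ī = 8 873 333 mm⁴.
Top flange (beyond web): 75 × 18, A = 1 350 mm², y = 211 mm, Ī = 36 450 mm⁴.
Bottom flange (beyond web): 75 × 18, A = 1 350 mm², y = 9 mm, Ī = 36 450 mm⁴.
By symmetry the centroid is at mid-height, ȳ = 110 mm.
Transfer each piece to the centroidal x-axis using Ī + A·d² with d = y − 110:
  web: d = 0 mm → contributes +8 873 333 mm⁴
  top flange (beyond web): d = 101 mm → contributes +13 807 800 mm⁴
  bottom flange (beyond web): d = -101 mm → contributes +13 807 800 mm⁴
Total I = 36 488 933 mm⁴.
For the y-axis: x̄ = 28.418 mm.
Repeating about the centroidal y-axis gives I_y = 3 473 576 mm⁴.
Polar second moment: J = I_x + I_y = 39 962 509 mm⁴.

J ≈ 4.00 × 10⁷ mm⁴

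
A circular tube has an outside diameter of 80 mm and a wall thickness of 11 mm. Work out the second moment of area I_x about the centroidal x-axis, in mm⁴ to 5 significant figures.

Treat the section as a set of non-overlapping primitives; coordinates are from the bounding-box lower-left.
Outer circle: ⌀80, A = 5026.548 mm², y = 40 mm, Ī = 2 010 619 mm⁴.
Bore (subtracted): ⌀58, A = 2642.079 mm², y = 40 mm, Ī = 555497.2 mm⁴.
By symmetry the centroid is at mid-height, ȳ = 40 mm.
All pieces are centred on the centroidal x-axis, so I = ΣĪ (holes subtracted) = 1 455 122 mm⁴.

I_x ≈ 1.4551 × 10⁶ mm⁴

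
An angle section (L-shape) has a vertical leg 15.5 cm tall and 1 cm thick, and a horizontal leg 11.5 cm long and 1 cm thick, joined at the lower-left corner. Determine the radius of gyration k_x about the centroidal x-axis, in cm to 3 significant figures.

Split into non-overlapping primitives; take the origin at the lower-left of the bounding box.
Vertical leg: 1 × 15.5, A = 15.5 cm², y = 7.75 cm, Ī = 310.32 cm⁴.
Horizontal leg (remainder): 10.5 × 1, A = 10.5 cm², y = 0.5 cm, Ī = 0.875 cm⁴.
Centroid: ȳ = ΣA·y / ΣA = 4.8221 cm.
Transfer each piece to the centroidal x-axis using Ī + A·d² with d = y − 4.8221:
  vertical leg: d = 2.9279 cm → contributes +443.2 cm⁴
  horizontal leg (remainder): d = -4.3221 cm → contributes +197.02 cm⁴
Total I = 640.22 cm⁴.
Radius of gyration: k = √(I/A) = √(640.22 / 26) = 4.9622 cm.

k_x ≈ 4.96 cm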